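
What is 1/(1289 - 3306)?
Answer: -1/2017 ≈ -0.00049579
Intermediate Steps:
1/(1289 - 3306) = 1/(-2017) = -1/2017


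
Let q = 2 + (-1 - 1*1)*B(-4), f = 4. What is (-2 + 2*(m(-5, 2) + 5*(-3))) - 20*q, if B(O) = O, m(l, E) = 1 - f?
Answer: -238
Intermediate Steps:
m(l, E) = -3 (m(l, E) = 1 - 1*4 = 1 - 4 = -3)
q = 10 (q = 2 + (-1 - 1*1)*(-4) = 2 + (-1 - 1)*(-4) = 2 - 2*(-4) = 2 + 8 = 10)
(-2 + 2*(m(-5, 2) + 5*(-3))) - 20*q = (-2 + 2*(-3 + 5*(-3))) - 20*10 = (-2 + 2*(-3 - 15)) - 200 = (-2 + 2*(-18)) - 200 = (-2 - 36) - 200 = -38 - 200 = -238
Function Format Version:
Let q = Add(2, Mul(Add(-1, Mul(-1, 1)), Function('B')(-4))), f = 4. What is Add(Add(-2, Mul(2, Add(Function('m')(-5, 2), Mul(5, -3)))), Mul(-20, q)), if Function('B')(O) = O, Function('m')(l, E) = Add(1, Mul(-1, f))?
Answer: -238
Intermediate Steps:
Function('m')(l, E) = -3 (Function('m')(l, E) = Add(1, Mul(-1, 4)) = Add(1, -4) = -3)
q = 10 (q = Add(2, Mul(Add(-1, Mul(-1, 1)), -4)) = Add(2, Mul(Add(-1, -1), -4)) = Add(2, Mul(-2, -4)) = Add(2, 8) = 10)
Add(Add(-2, Mul(2, Add(Function('m')(-5, 2), Mul(5, -3)))), Mul(-20, q)) = Add(Add(-2, Mul(2, Add(-3, Mul(5, -3)))), Mul(-20, 10)) = Add(Add(-2, Mul(2, Add(-3, -15))), -200) = Add(Add(-2, Mul(2, -18)), -200) = Add(Add(-2, -36), -200) = Add(-38, -200) = -238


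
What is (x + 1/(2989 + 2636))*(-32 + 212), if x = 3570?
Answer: 80325004/125 ≈ 6.4260e+5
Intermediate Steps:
(x + 1/(2989 + 2636))*(-32 + 212) = (3570 + 1/(2989 + 2636))*(-32 + 212) = (3570 + 1/5625)*180 = (20081251/5625)*180 = 80325004/125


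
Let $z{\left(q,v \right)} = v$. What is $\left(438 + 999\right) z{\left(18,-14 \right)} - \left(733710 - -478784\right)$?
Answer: $-1232612$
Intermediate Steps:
$\left(438 + 999\right) z{\left(18,-14 \right)} - \left(733710 - -478784\right) = \left(438 + 999\right) \left(-14\right) - \left(733710 - -478784\right) = 1437 \left(-14\right) - \left(733710 + 478784\right) = -20118 - 1212494 = -1232612$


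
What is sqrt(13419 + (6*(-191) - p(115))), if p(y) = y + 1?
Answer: sqrt(12157) ≈ 110.26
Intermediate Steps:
p(y) = 1 + y
sqrt(13419 + (6*(-191) - p(115))) = sqrt(13419 + (6*(-191) - (1 + 115))) = sqrt(13419 + (-1146 - 1*116)) = sqrt(13419 + (-1146 - 116)) = sqrt(13419 - 1262) = sqrt(12157)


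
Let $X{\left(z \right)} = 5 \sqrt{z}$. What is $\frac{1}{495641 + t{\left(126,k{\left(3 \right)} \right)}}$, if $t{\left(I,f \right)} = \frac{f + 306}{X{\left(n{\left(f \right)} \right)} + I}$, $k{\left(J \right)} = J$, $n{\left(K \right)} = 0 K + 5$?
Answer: $\frac{312275213}{154777170741820} + \frac{309 \sqrt{5}}{773885853709100} \approx 2.0176 \cdot 10^{-6}$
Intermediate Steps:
$n{\left(K \right)} = 5$ ($n{\left(K \right)} = 0 + 5 = 5$)
$t{\left(I,f \right)} = \frac{306 + f}{I + 5 \sqrt{5}}$ ($t{\left(I,f \right)} = \frac{f + 306}{5 \sqrt{5} + I} = \frac{306 + f}{I + 5 \sqrt{5}}$)
$\frac{1}{495641 + t{\left(126,k{\left(3 \right)} \right)}} = \frac{1}{495641 + \frac{306 + 3}{126 + 5 \sqrt{5}}} = \frac{1}{495641 + \frac{1}{126 + 5 \sqrt{5}} \cdot 309} = \frac{1}{495641 + \frac{309}{126 + 5 \sqrt{5}}}$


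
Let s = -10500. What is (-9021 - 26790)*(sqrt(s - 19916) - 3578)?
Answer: 128131758 - 143244*I*sqrt(1901) ≈ 1.2813e+8 - 6.2455e+6*I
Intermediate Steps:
(-9021 - 26790)*(sqrt(s - 19916) - 3578) = (-9021 - 26790)*(sqrt(-10500 - 19916) - 3578) = -35811*(sqrt(-30416) - 3578) = -35811*(4*I*sqrt(1901) - 3578) = -35811*(-3578 + 4*I*sqrt(1901)) = 128131758 - 143244*I*sqrt(1901)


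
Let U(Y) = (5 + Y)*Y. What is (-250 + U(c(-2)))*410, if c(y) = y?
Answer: -104960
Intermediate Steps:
U(Y) = Y*(5 + Y)
(-250 + U(c(-2)))*410 = (-250 - 2*(5 - 2))*410 = (-250 - 2*3)*410 = (-250 - 6)*410 = -256*410 = -104960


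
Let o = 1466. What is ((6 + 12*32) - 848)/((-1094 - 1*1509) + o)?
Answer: 458/1137 ≈ 0.40281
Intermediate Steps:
((6 + 12*32) - 848)/((-1094 - 1*1509) + o) = ((6 + 12*32) - 848)/((-1094 - 1*1509) + 1466) = ((6 + 384) - 848)/((-1094 - 1509) + 1466) = (390 - 848)/(-2603 + 1466) = -458/(-1137) = -458*(-1/1137) = 458/1137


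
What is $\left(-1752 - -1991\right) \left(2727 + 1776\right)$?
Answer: $1076217$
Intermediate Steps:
$\left(-1752 - -1991\right) \left(2727 + 1776\right) = \left(-1752 + \left(-28 + 2019\right)\right) 4503 = \left(-1752 + 1991\right) 4503 = 239 \cdot 4503 = 1076217$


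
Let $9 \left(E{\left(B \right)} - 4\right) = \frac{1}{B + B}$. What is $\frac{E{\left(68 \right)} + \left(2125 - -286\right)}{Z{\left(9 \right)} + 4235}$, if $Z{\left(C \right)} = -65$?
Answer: $\frac{2955961}{5104080} \approx 0.57914$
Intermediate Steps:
$E{\left(B \right)} = 4 + \frac{1}{18 B}$ ($E{\left(B \right)} = 4 + \frac{1}{9 \left(B + B\right)} = 4 + \frac{1}{9 \cdot 2 B} = 4 + \frac{\frac{1}{2} \frac{1}{B}}{9} = 4 + \frac{1}{18 B}$)
$\frac{E{\left(68 \right)} + \left(2125 - -286\right)}{Z{\left(9 \right)} + 4235} = \frac{\left(4 + \frac{1}{18 \cdot 68}\right) + \left(2125 - -286\right)}{-65 + 4235} = \frac{\left(4 + \frac{1}{18} \cdot \frac{1}{68}\right) + \left(2125 + 286\right)}{4170} = \left(\left(4 + \frac{1}{1224}\right) + 2411\right) \frac{1}{4170} = \left(\frac{4897}{1224} + 2411\right) \frac{1}{4170} = \frac{2955961}{1224} \cdot \frac{1}{4170} = \frac{2955961}{5104080}$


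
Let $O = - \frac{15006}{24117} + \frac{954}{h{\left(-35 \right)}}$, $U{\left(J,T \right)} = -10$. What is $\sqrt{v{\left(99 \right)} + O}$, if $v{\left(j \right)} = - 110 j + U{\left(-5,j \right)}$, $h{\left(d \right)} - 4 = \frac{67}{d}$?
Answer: $\frac{42 i \sqrt{2038852602903}}{586847} \approx 102.19 i$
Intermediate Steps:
$h{\left(d \right)} = 4 + \frac{67}{d}$
$v{\left(j \right)} = -10 - 110 j$ ($v{\left(j \right)} = - 110 j - 10 = -10 - 110 j$)
$O = \frac{268057064}{586847}$ ($O = - \frac{15006}{24117} + \frac{954}{4 + \frac{67}{-35}} = \left(-15006\right) \frac{1}{24117} + \frac{954}{4 + 67 \left(- \frac{1}{35}\right)} = - \frac{5002}{8039} + \frac{954}{4 - \frac{67}{35}} = - \frac{5002}{8039} + \frac{954}{\frac{73}{35}} = - \frac{5002}{8039} + 954 \cdot \frac{35}{73} = - \frac{5002}{8039} + \frac{33390}{73} = \frac{268057064}{586847} \approx 456.77$)
$\sqrt{v{\left(99 \right)} + O} = \sqrt{\left(-10 - 10890\right) + \frac{268057064}{586847}} = \sqrt{-10900 + \frac{268057064}{586847}} = \sqrt{- \frac{6128575236}{586847}} = \frac{42 i \sqrt{2038852602903}}{586847}$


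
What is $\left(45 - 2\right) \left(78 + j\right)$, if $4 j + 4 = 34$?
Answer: $\frac{7353}{2} \approx 3676.5$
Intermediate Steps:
$j = \frac{15}{2}$ ($j = -1 + \frac{1}{4} \cdot 34 = -1 + \frac{17}{2} = \frac{15}{2} \approx 7.5$)
$\left(45 - 2\right) \left(78 + j\right) = \left(45 - 2\right) \left(78 + \frac{15}{2}\right) = 43 \cdot \frac{171}{2} = \frac{7353}{2}$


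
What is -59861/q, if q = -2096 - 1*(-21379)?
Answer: -59861/19283 ≈ -3.1043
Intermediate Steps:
q = 19283 (q = -2096 + 21379 = 19283)
-59861/q = -59861/19283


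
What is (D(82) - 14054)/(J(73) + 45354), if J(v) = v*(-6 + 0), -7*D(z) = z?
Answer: -8205/26201 ≈ -0.31316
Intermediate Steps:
D(z) = -z/7
J(v) = -6*v (J(v) = v*(-6) = -6*v)
(D(82) - 14054)/(J(73) + 45354) = (-⅐*82 - 14054)/(-6*73 + 45354) = (-82/7 - 14054)/(-438 + 45354) = -98460/7/44916 = -98460/7*1/44916 = -8205/26201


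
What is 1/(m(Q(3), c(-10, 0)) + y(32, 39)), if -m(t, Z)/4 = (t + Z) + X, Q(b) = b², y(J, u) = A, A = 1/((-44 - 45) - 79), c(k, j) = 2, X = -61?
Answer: 168/33599 ≈ 0.0050002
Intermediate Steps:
A = -1/168 (A = 1/(-89 - 79) = 1/(-168) = -1/168 ≈ -0.0059524)
y(J, u) = -1/168
m(t, Z) = 244 - 4*Z - 4*t (m(t, Z) = -4*((t + Z) - 61) = -4*((Z + t) - 61) = -4*(-61 + Z + t) = 244 - 4*Z - 4*t)
1/(m(Q(3), c(-10, 0)) + y(32, 39)) = 1/((244 - 4*2 - 4*3²) - 1/168) = 1/((244 - 8 - 4*9) - 1/168) = 1/((244 - 8 - 36) - 1/168) = 1/(200 - 1/168) = 1/(33599/168) = 168/33599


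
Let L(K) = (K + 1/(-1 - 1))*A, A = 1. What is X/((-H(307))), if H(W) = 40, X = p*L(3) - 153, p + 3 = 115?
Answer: -127/40 ≈ -3.1750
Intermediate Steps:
p = 112 (p = -3 + 115 = 112)
L(K) = -½ + K (L(K) = (K + 1/(-1 - 1))*1 = (K + 1/(-2))*1 = (K - ½)*1 = (-½ + K)*1 = -½ + K)
X = 127 (X = 112*(-½ + 3) - 153 = 112*(5/2) - 153 = 280 - 153 = 127)
X/((-H(307))) = 127/((-1*40)) = 127/(-40) = 127*(-1/40) = -127/40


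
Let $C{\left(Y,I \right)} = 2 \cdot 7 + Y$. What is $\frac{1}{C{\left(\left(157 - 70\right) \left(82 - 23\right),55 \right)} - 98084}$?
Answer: $- \frac{1}{92937} \approx -1.076 \cdot 10^{-5}$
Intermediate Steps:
$C{\left(Y,I \right)} = 14 + Y$
$\frac{1}{C{\left(\left(157 - 70\right) \left(82 - 23\right),55 \right)} - 98084} = \frac{1}{\left(14 + \left(157 - 70\right) \left(82 - 23\right)\right) - 98084} = \frac{1}{\left(14 + 87 \cdot 59\right) - 98084} = \frac{1}{\left(14 + 5133\right) - 98084} = \frac{1}{5147 - 98084} = \frac{1}{-92937} = - \frac{1}{92937}$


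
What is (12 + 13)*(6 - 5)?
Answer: 25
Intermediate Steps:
(12 + 13)*(6 - 5) = 25*1 = 25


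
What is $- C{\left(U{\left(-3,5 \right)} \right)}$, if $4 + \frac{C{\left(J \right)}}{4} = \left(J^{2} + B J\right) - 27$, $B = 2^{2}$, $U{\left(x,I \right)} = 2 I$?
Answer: $-436$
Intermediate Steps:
$B = 4$
$C{\left(J \right)} = -124 + 4 J^{2} + 16 J$ ($C{\left(J \right)} = -16 + 4 \left(\left(J^{2} + 4 J\right) - 27\right) = -16 + 4 \left(-27 + J^{2} + 4 J\right) = -16 + \left(-108 + 4 J^{2} + 16 J\right) = -124 + 4 J^{2} + 16 J$)
$- C{\left(U{\left(-3,5 \right)} \right)} = - (-124 + 4 \left(2 \cdot 5\right)^{2} + 16 \cdot 2 \cdot 5) = - (-124 + 4 \cdot 10^{2} + 16 \cdot 10) = - (-124 + 4 \cdot 100 + 160) = - (-124 + 400 + 160) = \left(-1\right) 436 = -436$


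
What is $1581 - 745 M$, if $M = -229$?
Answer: $172186$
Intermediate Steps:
$1581 - 745 M = 1581 - -170605 = 1581 + 170605 = 172186$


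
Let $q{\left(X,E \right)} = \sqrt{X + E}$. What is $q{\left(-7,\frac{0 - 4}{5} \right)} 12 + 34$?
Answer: $34 + \frac{12 i \sqrt{195}}{5} \approx 34.0 + 33.514 i$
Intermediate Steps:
$q{\left(X,E \right)} = \sqrt{E + X}$
$q{\left(-7,\frac{0 - 4}{5} \right)} 12 + 34 = \sqrt{\frac{0 - 4}{5} - 7} \cdot 12 + 34 = \sqrt{\left(-4\right) \frac{1}{5} - 7} \cdot 12 + 34 = \sqrt{- \frac{4}{5} - 7} \cdot 12 + 34 = \sqrt{- \frac{39}{5}} \cdot 12 + 34 = \frac{i \sqrt{195}}{5} \cdot 12 + 34 = \frac{12 i \sqrt{195}}{5} + 34 = 34 + \frac{12 i \sqrt{195}}{5}$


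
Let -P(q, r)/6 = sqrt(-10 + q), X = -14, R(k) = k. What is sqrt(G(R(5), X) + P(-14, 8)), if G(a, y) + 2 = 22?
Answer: 2*sqrt(5 - 3*I*sqrt(6)) ≈ 5.2703 - 2.7886*I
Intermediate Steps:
G(a, y) = 20 (G(a, y) = -2 + 22 = 20)
P(q, r) = -6*sqrt(-10 + q)
sqrt(G(R(5), X) + P(-14, 8)) = sqrt(20 - 6*sqrt(-10 - 14)) = sqrt(20 - 12*I*sqrt(6))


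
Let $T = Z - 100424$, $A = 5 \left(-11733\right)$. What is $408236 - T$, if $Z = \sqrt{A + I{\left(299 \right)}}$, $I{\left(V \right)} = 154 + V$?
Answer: $508660 - 42 i \sqrt{33} \approx 5.0866 \cdot 10^{5} - 241.27 i$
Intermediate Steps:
$A = -58665$
$Z = 42 i \sqrt{33}$ ($Z = \sqrt{-58665 + \left(154 + 299\right)} = \sqrt{-58665 + 453} = \sqrt{-58212} = 42 i \sqrt{33} \approx 241.27 i$)
$T = -100424 + 42 i \sqrt{33}$ ($T = 42 i \sqrt{33} - 100424 = -100424 + 42 i \sqrt{33} \approx -1.0042 \cdot 10^{5} + 241.27 i$)
$408236 - T = 408236 - \left(-100424 + 42 i \sqrt{33}\right) = 408236 + \left(100424 - 42 i \sqrt{33}\right) = 508660 - 42 i \sqrt{33}$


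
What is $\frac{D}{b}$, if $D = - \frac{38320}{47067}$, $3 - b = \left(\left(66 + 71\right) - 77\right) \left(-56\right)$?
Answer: $- \frac{38320}{158286321} \approx -0.00024209$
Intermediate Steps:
$b = 3363$ ($b = 3 - \left(\left(66 + 71\right) - 77\right) \left(-56\right) = 3 - \left(137 - 77\right) \left(-56\right) = 3 - 60 \left(-56\right) = 3 - -3360 = 3 + 3360 = 3363$)
$D = - \frac{38320}{47067}$ ($D = \left(-38320\right) \frac{1}{47067} = - \frac{38320}{47067} \approx -0.81416$)
$\frac{D}{b} = - \frac{38320}{47067 \cdot 3363} = \left(- \frac{38320}{47067}\right) \frac{1}{3363} = - \frac{38320}{158286321}$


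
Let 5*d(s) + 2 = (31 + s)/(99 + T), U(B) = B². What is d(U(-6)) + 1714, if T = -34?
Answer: 556987/325 ≈ 1713.8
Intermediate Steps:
d(s) = -99/325 + s/325 (d(s) = -⅖ + ((31 + s)/(99 - 34))/5 = -⅖ + ((31 + s)/65)/5 = -⅖ + ((31 + s)*(1/65))/5 = -⅖ + (31/65 + s/65)/5 = -⅖ + (31/325 + s/325) = -99/325 + s/325)
d(U(-6)) + 1714 = (-99/325 + (1/325)*(-6)²) + 1714 = (-99/325 + (1/325)*36) + 1714 = (-99/325 + 36/325) + 1714 = -63/325 + 1714 = 556987/325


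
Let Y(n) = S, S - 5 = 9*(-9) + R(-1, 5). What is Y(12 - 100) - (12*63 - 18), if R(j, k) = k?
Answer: -809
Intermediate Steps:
S = -71 (S = 5 + (9*(-9) + 5) = 5 + (-81 + 5) = 5 - 76 = -71)
Y(n) = -71
Y(12 - 100) - (12*63 - 18) = -71 - (12*63 - 18) = -71 - (756 - 18) = -71 - 1*738 = -71 - 738 = -809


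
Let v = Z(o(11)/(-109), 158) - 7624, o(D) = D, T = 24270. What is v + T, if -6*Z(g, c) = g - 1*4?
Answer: 3628977/218 ≈ 16647.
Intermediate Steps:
Z(g, c) = ⅔ - g/6 (Z(g, c) = -(g - 1*4)/6 = -(g - 4)/6 = -(-4 + g)/6 = ⅔ - g/6)
v = -1661883/218 (v = (⅔ - 11/(6*(-109))) - 7624 = (⅔ - 11*(-1)/(6*109)) - 7624 = (⅔ - ⅙*(-11/109)) - 7624 = (⅔ + 11/654) - 7624 = 149/218 - 7624 = -1661883/218 ≈ -7623.3)
v + T = -1661883/218 + 24270 = 3628977/218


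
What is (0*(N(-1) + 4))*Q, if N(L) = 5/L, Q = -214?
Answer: 0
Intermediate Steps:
(0*(N(-1) + 4))*Q = (0*(5/(-1) + 4))*(-214) = (0*(5*(-1) + 4))*(-214) = (0*(-5 + 4))*(-214) = (0*(-1))*(-214) = 0*(-214) = 0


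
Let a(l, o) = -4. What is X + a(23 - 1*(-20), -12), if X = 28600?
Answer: 28596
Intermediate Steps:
X + a(23 - 1*(-20), -12) = 28600 - 4 = 28596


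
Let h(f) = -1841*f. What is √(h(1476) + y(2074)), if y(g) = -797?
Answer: I*√2718113 ≈ 1648.7*I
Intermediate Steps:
√(h(1476) + y(2074)) = √(-1841*1476 - 797) = √(-2717316 - 797) = √(-2718113) = I*√2718113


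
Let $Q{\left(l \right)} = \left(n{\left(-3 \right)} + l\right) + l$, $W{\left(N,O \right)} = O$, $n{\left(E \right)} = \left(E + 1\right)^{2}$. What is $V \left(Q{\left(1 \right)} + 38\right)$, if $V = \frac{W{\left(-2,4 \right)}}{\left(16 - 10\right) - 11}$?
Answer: $- \frac{176}{5} \approx -35.2$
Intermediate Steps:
$n{\left(E \right)} = \left(1 + E\right)^{2}$
$Q{\left(l \right)} = 4 + 2 l$ ($Q{\left(l \right)} = \left(\left(1 - 3\right)^{2} + l\right) + l = \left(\left(-2\right)^{2} + l\right) + l = \left(4 + l\right) + l = 4 + 2 l$)
$V = - \frac{4}{5}$ ($V = \frac{4}{\left(16 - 10\right) - 11} = \frac{4}{6 - 11} = \frac{4}{-5} = 4 \left(- \frac{1}{5}\right) = - \frac{4}{5} \approx -0.8$)
$V \left(Q{\left(1 \right)} + 38\right) = - \frac{4 \left(\left(4 + 2 \cdot 1\right) + 38\right)}{5} = - \frac{4 \left(\left(4 + 2\right) + 38\right)}{5} = - \frac{4 \left(6 + 38\right)}{5} = \left(- \frac{4}{5}\right) 44 = - \frac{176}{5}$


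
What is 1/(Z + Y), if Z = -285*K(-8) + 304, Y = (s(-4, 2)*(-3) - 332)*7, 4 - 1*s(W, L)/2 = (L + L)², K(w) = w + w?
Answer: 1/3044 ≈ 0.00032852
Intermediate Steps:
K(w) = 2*w
s(W, L) = 8 - 8*L² (s(W, L) = 8 - 2*(L + L)² = 8 - 2*4*L² = 8 - 8*L²)
Y = -1820 (Y = ((8 - 8*2²)*(-3) - 332)*7 = ((8 - 8*4)*(-3) - 332)*7 = ((8 - 32)*(-3) - 332)*7 = (-24*(-3) - 332)*7 = (72 - 332)*7 = -260*7 = -1820)
Z = 4864 (Z = -570*(-8) + 304 = -285*(-16) + 304 = 4560 + 304 = 4864)
1/(Z + Y) = 1/(4864 - 1820) = 1/3044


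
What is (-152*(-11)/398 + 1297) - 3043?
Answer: -346618/199 ≈ -1741.8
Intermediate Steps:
(-152*(-11)/398 + 1297) - 3043 = (1672*(1/398) + 1297) - 3043 = (836/199 + 1297) - 3043 = 258939/199 - 3043 = -346618/199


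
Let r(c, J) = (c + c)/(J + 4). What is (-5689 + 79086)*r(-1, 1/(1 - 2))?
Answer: -146794/3 ≈ -48931.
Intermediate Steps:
r(c, J) = 2*c/(4 + J) (r(c, J) = (2*c)/(4 + J) = 2*c/(4 + J))
(-5689 + 79086)*r(-1, 1/(1 - 2)) = (-5689 + 79086)*(2*(-1)/(4 + 1/(1 - 2))) = 73397*(2*(-1)/(4 + 1/(-1))) = 73397*(2*(-1)/(4 - 1)) = 73397*(2*(-1)/3) = 73397*(2*(-1)*(1/3)) = 73397*(-2/3) = -146794/3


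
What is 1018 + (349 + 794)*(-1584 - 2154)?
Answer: -4271516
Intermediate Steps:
1018 + (349 + 794)*(-1584 - 2154) = 1018 + 1143*(-3738) = 1018 - 4272534 = -4271516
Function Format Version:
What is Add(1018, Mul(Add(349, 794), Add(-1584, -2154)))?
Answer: -4271516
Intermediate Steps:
Add(1018, Mul(Add(349, 794), Add(-1584, -2154))) = Add(1018, Mul(1143, -3738)) = Add(1018, -4272534) = -4271516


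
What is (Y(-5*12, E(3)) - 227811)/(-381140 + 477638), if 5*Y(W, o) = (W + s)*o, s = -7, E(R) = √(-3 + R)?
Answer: -75937/32166 ≈ -2.3608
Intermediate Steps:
Y(W, o) = o*(-7 + W)/5 (Y(W, o) = ((W - 7)*o)/5 = ((-7 + W)*o)/5 = (o*(-7 + W))/5 = o*(-7 + W)/5)
(Y(-5*12, E(3)) - 227811)/(-381140 + 477638) = (√(-3 + 3)*(-7 - 5*12)/5 - 227811)/(-381140 + 477638) = (√0*(-7 - 60)/5 - 227811)/96498 = ((⅕)*0*(-67) - 227811)*(1/96498) = (0 - 227811)*(1/96498) = -227811*1/96498 = -75937/32166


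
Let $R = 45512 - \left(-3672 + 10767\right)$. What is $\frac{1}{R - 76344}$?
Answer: $- \frac{1}{37927} \approx -2.6366 \cdot 10^{-5}$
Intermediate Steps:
$R = 38417$ ($R = 45512 - 7095 = 38417$)
$\frac{1}{R - 76344} = \frac{1}{38417 - 76344} = \frac{1}{-37927} = - \frac{1}{37927}$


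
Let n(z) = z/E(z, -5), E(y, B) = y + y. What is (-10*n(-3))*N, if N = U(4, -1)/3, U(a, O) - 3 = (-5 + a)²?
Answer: -20/3 ≈ -6.6667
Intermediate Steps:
E(y, B) = 2*y
U(a, O) = 3 + (-5 + a)²
N = 4/3 (N = (3 + (-5 + 4)²)/3 = (3 + (-1)²)*(⅓) = (3 + 1)*(⅓) = 4*(⅓) = 4/3 ≈ 1.3333)
n(z) = ½ (n(z) = z/((2*z)) = z*(1/(2*z)) = ½)
(-10*n(-3))*N = -10*½*(4/3) = -5*4/3 = -20/3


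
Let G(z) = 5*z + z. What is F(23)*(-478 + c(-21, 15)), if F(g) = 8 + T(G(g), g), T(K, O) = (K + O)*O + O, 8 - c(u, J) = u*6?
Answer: -1284496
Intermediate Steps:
G(z) = 6*z
c(u, J) = 8 - 6*u (c(u, J) = 8 - u*6 = 8 - 6*u)
T(K, O) = O + O*(K + O) (T(K, O) = O*(K + O) + O = O + O*(K + O))
F(g) = 8 + g*(1 + 7*g) (F(g) = 8 + g*(1 + 6*g + g) = 8 + g*(1 + 7*g))
F(23)*(-478 + c(-21, 15)) = (8 + 23*(1 + 7*23))*(-478 + (8 - 6*(-21))) = (8 + 23*(1 + 161))*(-478 + (8 + 126)) = (8 + 23*162)*(-478 + 134) = (8 + 3726)*(-344) = 3734*(-344) = -1284496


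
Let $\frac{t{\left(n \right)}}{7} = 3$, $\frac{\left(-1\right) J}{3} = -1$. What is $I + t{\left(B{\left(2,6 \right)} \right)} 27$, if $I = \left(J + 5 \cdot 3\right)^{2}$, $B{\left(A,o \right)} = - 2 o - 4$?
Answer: $891$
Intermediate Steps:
$J = 3$ ($J = \left(-3\right) \left(-1\right) = 3$)
$B{\left(A,o \right)} = -4 - 2 o$
$t{\left(n \right)} = 21$ ($t{\left(n \right)} = 7 \cdot 3 = 21$)
$I = 324$ ($I = \left(3 + 5 \cdot 3\right)^{2} = \left(3 + 15\right)^{2} = 18^{2} = 324$)
$I + t{\left(B{\left(2,6 \right)} \right)} 27 = 324 + 21 \cdot 27 = 324 + 567 = 891$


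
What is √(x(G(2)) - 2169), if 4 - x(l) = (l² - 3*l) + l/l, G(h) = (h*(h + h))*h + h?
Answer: 2*I*√609 ≈ 49.356*I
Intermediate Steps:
G(h) = h + 2*h³ (G(h) = (h*(2*h))*h + h = (2*h²)*h + h = 2*h³ + h = h + 2*h³)
x(l) = 3 - l² + 3*l (x(l) = 4 - ((l² - 3*l) + l/l) = 4 - ((l² - 3*l) + 1) = 4 - (1 + l² - 3*l) = 4 + (-1 - l² + 3*l) = 3 - l² + 3*l)
√(x(G(2)) - 2169) = √((3 - (2 + 2*2³)² + 3*(2 + 2*2³)) - 2169) = √((3 - (2 + 2*8)² + 3*(2 + 2*8)) - 2169) = √((3 - (2 + 16)² + 3*(2 + 16)) - 2169) = √((3 - 1*18² + 3*18) - 2169) = √((3 - 1*324 + 54) - 2169) = √((3 - 324 + 54) - 2169) = √(-267 - 2169) = √(-2436) = 2*I*√609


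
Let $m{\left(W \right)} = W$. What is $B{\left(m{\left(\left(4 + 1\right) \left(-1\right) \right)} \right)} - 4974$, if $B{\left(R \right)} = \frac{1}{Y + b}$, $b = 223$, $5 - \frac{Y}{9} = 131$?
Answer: $- \frac{4531315}{911} \approx -4974.0$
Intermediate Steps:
$Y = -1134$ ($Y = 45 - 1179 = -1134$)
$B{\left(R \right)} = - \frac{1}{911}$ ($B{\left(R \right)} = \frac{1}{-1134 + 223} = \frac{1}{-911} = - \frac{1}{911}$)
$B{\left(m{\left(\left(4 + 1\right) \left(-1\right) \right)} \right)} - 4974 = - \frac{1}{911} - 4974 = - \frac{4531315}{911}$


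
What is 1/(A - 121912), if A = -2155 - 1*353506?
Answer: -1/477573 ≈ -2.0939e-6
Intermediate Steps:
A = -355661 (A = -2155 - 353506 = -355661)
1/(A - 121912) = 1/(-355661 - 121912) = 1/(-477573) = -1/477573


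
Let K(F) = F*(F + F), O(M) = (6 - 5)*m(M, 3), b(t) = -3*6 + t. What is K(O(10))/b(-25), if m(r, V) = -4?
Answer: -32/43 ≈ -0.74419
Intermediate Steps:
b(t) = -18 + t
O(M) = -4 (O(M) = (6 - 5)*(-4) = 1*(-4) = -4)
K(F) = 2*F**2 (K(F) = F*(2*F) = 2*F**2)
K(O(10))/b(-25) = (2*(-4)**2)/(-18 - 25) = (2*16)/(-43) = 32*(-1/43) = -32/43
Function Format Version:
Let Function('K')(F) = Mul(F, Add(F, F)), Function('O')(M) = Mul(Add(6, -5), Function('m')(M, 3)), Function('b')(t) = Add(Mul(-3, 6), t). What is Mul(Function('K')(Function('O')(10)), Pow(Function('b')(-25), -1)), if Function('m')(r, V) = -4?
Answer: Rational(-32, 43) ≈ -0.74419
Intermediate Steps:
Function('b')(t) = Add(-18, t)
Function('O')(M) = -4 (Function('O')(M) = Mul(Add(6, -5), -4) = Mul(1, -4) = -4)
Function('K')(F) = Mul(2, Pow(F, 2)) (Function('K')(F) = Mul(F, Mul(2, F)) = Mul(2, Pow(F, 2)))
Mul(Function('K')(Function('O')(10)), Pow(Function('b')(-25), -1)) = Mul(Mul(2, Pow(-4, 2)), Pow(Add(-18, -25), -1)) = Mul(Mul(2, 16), Pow(-43, -1)) = Mul(32, Rational(-1, 43)) = Rational(-32, 43)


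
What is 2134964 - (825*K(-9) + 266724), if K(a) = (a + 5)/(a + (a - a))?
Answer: 5603620/3 ≈ 1.8679e+6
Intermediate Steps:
K(a) = (5 + a)/a (K(a) = (5 + a)/(a + 0) = (5 + a)/a)
2134964 - (825*K(-9) + 266724) = 2134964 - (825*((5 - 9)/(-9)) + 266724) = 2134964 - (825*(-⅑*(-4)) + 266724) = 2134964 - (825*(4/9) + 266724) = 2134964 - (1100/3 + 266724) = 2134964 - 1*801272/3 = 2134964 - 801272/3 = 5603620/3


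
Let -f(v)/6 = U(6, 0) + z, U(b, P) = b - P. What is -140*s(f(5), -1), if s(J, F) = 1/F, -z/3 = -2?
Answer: 140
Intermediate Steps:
z = 6 (z = -3*(-2) = 6)
f(v) = -72 (f(v) = -6*((6 - 1*0) + 6) = -6*((6 + 0) + 6) = -6*(6 + 6) = -6*12 = -72)
-140*s(f(5), -1) = -140/(-1) = -140*(-1) = 140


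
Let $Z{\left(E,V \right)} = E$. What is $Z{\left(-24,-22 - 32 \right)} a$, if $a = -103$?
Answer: $2472$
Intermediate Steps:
$Z{\left(-24,-22 - 32 \right)} a = \left(-24\right) \left(-103\right) = 2472$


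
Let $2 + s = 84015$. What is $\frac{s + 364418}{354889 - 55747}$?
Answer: $\frac{149477}{99714} \approx 1.4991$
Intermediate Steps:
$s = 84013$ ($s = -2 + 84015 = 84013$)
$\frac{s + 364418}{354889 - 55747} = \frac{84013 + 364418}{354889 - 55747} = \frac{448431}{299142} = 448431 \cdot \frac{1}{299142} = \frac{149477}{99714}$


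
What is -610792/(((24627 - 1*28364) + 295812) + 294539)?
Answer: -43628/41901 ≈ -1.0412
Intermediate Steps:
-610792/(((24627 - 1*28364) + 295812) + 294539) = -610792/(((24627 - 28364) + 295812) + 294539) = -610792/((-3737 + 295812) + 294539) = -610792/(292075 + 294539) = -610792/586614 = -610792*1/586614 = -43628/41901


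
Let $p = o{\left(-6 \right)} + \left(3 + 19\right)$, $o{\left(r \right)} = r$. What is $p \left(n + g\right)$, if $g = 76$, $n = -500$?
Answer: $-6784$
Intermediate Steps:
$p = 16$ ($p = -6 + \left(3 + 19\right) = -6 + 22 = 16$)
$p \left(n + g\right) = 16 \left(-500 + 76\right) = 16 \left(-424\right) = -6784$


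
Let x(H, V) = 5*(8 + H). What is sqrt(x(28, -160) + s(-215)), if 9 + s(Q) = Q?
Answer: 2*I*sqrt(11) ≈ 6.6332*I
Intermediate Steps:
x(H, V) = 40 + 5*H
s(Q) = -9 + Q
sqrt(x(28, -160) + s(-215)) = sqrt((40 + 5*28) + (-9 - 215)) = sqrt((40 + 140) - 224) = sqrt(180 - 224) = sqrt(-44) = 2*I*sqrt(11)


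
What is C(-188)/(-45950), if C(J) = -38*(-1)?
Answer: -19/22975 ≈ -0.00082699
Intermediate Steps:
C(J) = 38
C(-188)/(-45950) = 38/(-45950) = 38*(-1/45950) = -19/22975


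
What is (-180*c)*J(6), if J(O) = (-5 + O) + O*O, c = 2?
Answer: -13320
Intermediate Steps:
J(O) = -5 + O + O**2 (J(O) = (-5 + O) + O**2 = -5 + O + O**2)
(-180*c)*J(6) = (-180*2)*(-5 + 6 + 6**2) = (-36*10)*(-5 + 6 + 36) = -360*37 = -13320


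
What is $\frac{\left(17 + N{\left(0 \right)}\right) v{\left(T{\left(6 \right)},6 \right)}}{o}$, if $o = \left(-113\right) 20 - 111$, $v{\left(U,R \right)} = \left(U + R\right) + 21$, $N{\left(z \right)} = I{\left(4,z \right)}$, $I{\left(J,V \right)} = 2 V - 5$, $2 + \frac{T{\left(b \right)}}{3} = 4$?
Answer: $- \frac{396}{2371} \approx -0.16702$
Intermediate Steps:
$T{\left(b \right)} = 6$ ($T{\left(b \right)} = -6 + 3 \cdot 4 = -6 + 12 = 6$)
$I{\left(J,V \right)} = -5 + 2 V$
$N{\left(z \right)} = -5 + 2 z$
$v{\left(U,R \right)} = 21 + R + U$ ($v{\left(U,R \right)} = \left(R + U\right) + 21 = 21 + R + U$)
$o = -2371$ ($o = -2260 - 111 = -2371$)
$\frac{\left(17 + N{\left(0 \right)}\right) v{\left(T{\left(6 \right)},6 \right)}}{o} = \frac{\left(17 + \left(-5 + 2 \cdot 0\right)\right) \left(21 + 6 + 6\right)}{-2371} = \left(17 + \left(-5 + 0\right)\right) 33 \left(- \frac{1}{2371}\right) = \left(17 - 5\right) 33 \left(- \frac{1}{2371}\right) = 12 \cdot 33 \left(- \frac{1}{2371}\right) = 396 \left(- \frac{1}{2371}\right) = - \frac{396}{2371}$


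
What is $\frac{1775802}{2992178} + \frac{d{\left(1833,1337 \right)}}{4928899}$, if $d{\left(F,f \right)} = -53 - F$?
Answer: $\frac{624793246735}{1053438796573} \approx 0.5931$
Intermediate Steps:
$\frac{1775802}{2992178} + \frac{d{\left(1833,1337 \right)}}{4928899} = \frac{1775802}{2992178} + \frac{-53 - 1833}{4928899} = 1775802 \cdot \frac{1}{2992178} + \left(-53 - 1833\right) \frac{1}{4928899} = \frac{126843}{213727} - \frac{1886}{4928899} = \frac{624793246735}{1053438796573}$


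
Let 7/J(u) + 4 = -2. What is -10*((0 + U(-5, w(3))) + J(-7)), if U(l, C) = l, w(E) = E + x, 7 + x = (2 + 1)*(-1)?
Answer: 185/3 ≈ 61.667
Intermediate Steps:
x = -10 (x = -7 + (2 + 1)*(-1) = -7 + 3*(-1) = -7 - 3 = -10)
w(E) = -10 + E (w(E) = E - 10 = -10 + E)
J(u) = -7/6 (J(u) = 7/(-4 - 2) = 7/(-6) = 7*(-⅙) = -7/6)
-10*((0 + U(-5, w(3))) + J(-7)) = -10*((0 - 5) - 7/6) = -10*(-5 - 7/6) = -10*(-37/6) = 185/3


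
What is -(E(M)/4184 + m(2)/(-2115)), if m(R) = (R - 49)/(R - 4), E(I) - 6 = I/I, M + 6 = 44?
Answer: 1777/188280 ≈ 0.0094381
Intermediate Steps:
M = 38 (M = -6 + 44 = 38)
E(I) = 7 (E(I) = 6 + I/I = 6 + 1 = 7)
m(R) = (-49 + R)/(-4 + R)
-(E(M)/4184 + m(2)/(-2115)) = -(7/4184 + ((-49 + 2)/(-4 + 2))/(-2115)) = -(7*(1/4184) + (-47/(-2))*(-1/2115)) = -(7/4184 - ½*(-47)*(-1/2115)) = -(7/4184 + (47/2)*(-1/2115)) = -(7/4184 - 1/90) = -1*(-1777/188280) = 1777/188280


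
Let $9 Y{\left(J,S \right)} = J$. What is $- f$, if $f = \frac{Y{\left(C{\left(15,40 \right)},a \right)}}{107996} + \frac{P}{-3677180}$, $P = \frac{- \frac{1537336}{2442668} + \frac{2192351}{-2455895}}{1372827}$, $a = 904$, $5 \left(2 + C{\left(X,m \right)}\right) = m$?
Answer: $- \frac{1261809284970881665236103}{204405523325868697494280355100} \approx -6.1731 \cdot 10^{-6}$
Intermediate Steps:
$C{\left(X,m \right)} = -2 + \frac{m}{5}$
$Y{\left(J,S \right)} = \frac{J}{9}$
$P = - \frac{760893452349}{686291790633471685}$ ($P = \left(\left(-1537336\right) \frac{1}{2442668} + 2192351 \left(- \frac{1}{2455895}\right)\right) \frac{1}{1372827} = \left(- \frac{384334}{610667} - \frac{2192351}{2455895}\right) \frac{1}{1372827} = \left(- \frac{2282680357047}{1499734031965}\right) \frac{1}{1372827} = - \frac{760893452349}{686291790633471685} \approx -1.1087 \cdot 10^{-6}$)
$f = \frac{1261809284970881665236103}{204405523325868697494280355100}$ ($f = \frac{\frac{1}{9} \left(-2 + \frac{1}{5} \cdot 40\right)}{107996} - \frac{760893452349}{686291790633471685 \left(-3677180\right)} = \frac{-2 + 8}{9} \cdot \frac{1}{107996} - - \frac{760893452349}{2523618446681589410648300} = \frac{1}{9} \cdot 6 \cdot \frac{1}{107996} + \frac{760893452349}{2523618446681589410648300} = \frac{2}{3} \cdot \frac{1}{107996} + \frac{760893452349}{2523618446681589410648300} = \frac{1}{161994} + \frac{760893452349}{2523618446681589410648300} = \frac{1261809284970881665236103}{204405523325868697494280355100} \approx 6.1731 \cdot 10^{-6}$)
$- f = \left(-1\right) \frac{1261809284970881665236103}{204405523325868697494280355100} = - \frac{1261809284970881665236103}{204405523325868697494280355100}$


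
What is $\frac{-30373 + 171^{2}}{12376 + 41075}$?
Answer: $- \frac{1132}{53451} \approx -0.021178$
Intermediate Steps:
$\frac{-30373 + 171^{2}}{12376 + 41075} = \frac{-30373 + 29241}{53451} = \left(-1132\right) \frac{1}{53451} = - \frac{1132}{53451}$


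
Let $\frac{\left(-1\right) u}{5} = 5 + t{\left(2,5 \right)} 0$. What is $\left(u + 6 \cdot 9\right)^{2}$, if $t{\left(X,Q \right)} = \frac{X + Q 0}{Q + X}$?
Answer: $841$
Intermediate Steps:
$t{\left(X,Q \right)} = \frac{X}{Q + X}$ ($t{\left(X,Q \right)} = \frac{X + 0}{Q + X} = \frac{X}{Q + X}$)
$u = -25$ ($u = - 5 \left(5 + \frac{2}{5 + 2} \cdot 0\right) = - 5 \left(5 + \frac{2}{7} \cdot 0\right) = - 5 \left(5 + 0\right) = \left(-5\right) 5 = -25$)
$\left(u + 6 \cdot 9\right)^{2} = \left(-25 + 6 \cdot 9\right)^{2} = \left(-25 + 54\right)^{2} = 29^{2} = 841$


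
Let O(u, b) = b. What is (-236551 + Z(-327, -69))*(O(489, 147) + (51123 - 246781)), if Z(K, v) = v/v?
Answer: 46248127050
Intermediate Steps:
Z(K, v) = 1
(-236551 + Z(-327, -69))*(O(489, 147) + (51123 - 246781)) = (-236551 + 1)*(147 + (51123 - 246781)) = -236550*(147 - 195658) = -236550*(-195511) = 46248127050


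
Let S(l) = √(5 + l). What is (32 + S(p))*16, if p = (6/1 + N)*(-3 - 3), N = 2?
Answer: 512 + 16*I*√43 ≈ 512.0 + 104.92*I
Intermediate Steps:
p = -48 (p = (6/1 + 2)*(-3 - 3) = (6*1 + 2)*(-6) = (6 + 2)*(-6) = 8*(-6) = -48)
(32 + S(p))*16 = (32 + √(5 - 48))*16 = (32 + √(-43))*16 = (32 + I*√43)*16 = 512 + 16*I*√43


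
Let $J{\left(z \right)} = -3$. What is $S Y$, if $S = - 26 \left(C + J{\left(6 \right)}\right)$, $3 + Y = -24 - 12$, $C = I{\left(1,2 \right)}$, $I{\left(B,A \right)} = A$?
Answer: $-1014$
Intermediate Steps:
$C = 2$
$Y = -39$ ($Y = -3 - 36 = -39$)
$S = 26$ ($S = - 26 \left(2 - 3\right) = \left(-26\right) \left(-1\right) = 26$)
$S Y = 26 \left(-39\right) = -1014$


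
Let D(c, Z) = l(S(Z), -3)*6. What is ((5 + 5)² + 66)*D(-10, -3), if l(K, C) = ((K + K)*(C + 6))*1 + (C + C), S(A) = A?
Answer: -23904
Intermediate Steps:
l(K, C) = 2*C + 2*K*(6 + C) (l(K, C) = ((2*K)*(6 + C))*1 + 2*C = (2*K*(6 + C))*1 + 2*C = 2*K*(6 + C) + 2*C = 2*C + 2*K*(6 + C))
D(c, Z) = -36 + 36*Z (D(c, Z) = (2*(-3) + 12*Z + 2*(-3)*Z)*6 = (-6 + 12*Z - 6*Z)*6 = (-6 + 6*Z)*6 = -36 + 36*Z)
((5 + 5)² + 66)*D(-10, -3) = ((5 + 5)² + 66)*(-36 + 36*(-3)) = (10² + 66)*(-36 - 108) = (100 + 66)*(-144) = 166*(-144) = -23904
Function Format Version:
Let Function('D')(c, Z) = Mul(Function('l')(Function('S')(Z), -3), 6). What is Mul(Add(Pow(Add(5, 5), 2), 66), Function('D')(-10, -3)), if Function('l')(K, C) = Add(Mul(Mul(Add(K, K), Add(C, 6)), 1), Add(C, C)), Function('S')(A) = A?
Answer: -23904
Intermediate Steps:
Function('l')(K, C) = Add(Mul(2, C), Mul(2, K, Add(6, C))) (Function('l')(K, C) = Add(Mul(Mul(Mul(2, K), Add(6, C)), 1), Mul(2, C)) = Add(Mul(Mul(2, K, Add(6, C)), 1), Mul(2, C)) = Add(Mul(2, K, Add(6, C)), Mul(2, C)) = Add(Mul(2, C), Mul(2, K, Add(6, C))))
Function('D')(c, Z) = Add(-36, Mul(36, Z)) (Function('D')(c, Z) = Mul(Add(Mul(2, -3), Mul(12, Z), Mul(2, -3, Z)), 6) = Mul(Add(-6, Mul(12, Z), Mul(-6, Z)), 6) = Mul(Add(-6, Mul(6, Z)), 6) = Add(-36, Mul(36, Z)))
Mul(Add(Pow(Add(5, 5), 2), 66), Function('D')(-10, -3)) = Mul(Add(Pow(Add(5, 5), 2), 66), Add(-36, Mul(36, -3))) = Mul(Add(Pow(10, 2), 66), Add(-36, -108)) = Mul(Add(100, 66), -144) = Mul(166, -144) = -23904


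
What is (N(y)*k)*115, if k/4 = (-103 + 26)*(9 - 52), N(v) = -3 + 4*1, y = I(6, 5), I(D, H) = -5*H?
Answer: 1523060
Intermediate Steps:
y = -25 (y = -5*5 = -25)
N(v) = 1 (N(v) = -3 + 4 = 1)
k = 13244 (k = 4*((-103 + 26)*(9 - 52)) = 4*(-77*(-43)) = 4*3311 = 13244)
(N(y)*k)*115 = (1*13244)*115 = 13244*115 = 1523060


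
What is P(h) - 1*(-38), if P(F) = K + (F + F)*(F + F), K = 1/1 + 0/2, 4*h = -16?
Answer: 103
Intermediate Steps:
h = -4 (h = (¼)*(-16) = -4)
K = 1 (K = 1*1 + 0*(½) = 1 + 0 = 1)
P(F) = 1 + 4*F² (P(F) = 1 + (F + F)*(F + F) = 1 + (2*F)*(2*F) = 1 + 4*F²)
P(h) - 1*(-38) = (1 + 4*(-4)²) - 1*(-38) = (1 + 4*16) + 38 = (1 + 64) + 38 = 65 + 38 = 103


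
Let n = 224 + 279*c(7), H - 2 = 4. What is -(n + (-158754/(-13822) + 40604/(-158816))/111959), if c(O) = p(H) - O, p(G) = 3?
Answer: 27403054311596385/30720916359896 ≈ 892.00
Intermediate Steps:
H = 6 (H = 2 + 4 = 6)
c(O) = 3 - O
n = -892 (n = 224 + 279*(3 - 1*7) = 224 + 279*(3 - 7) = 224 + 279*(-4) = 224 - 1116 = -892)
-(n + (-158754/(-13822) + 40604/(-158816))/111959) = -(-892 + (-158754/(-13822) + 40604/(-158816))/111959) = -(-892 + (-158754*(-1/13822) + 40604*(-1/158816))*(1/111959)) = -(-892 + (79377/6911 - 10151/39704)*(1/111959)) = -(-892 + (3081430847/274394344)*(1/111959)) = -(-892 + 3081430847/30720916359896) = -1*(-27403054311596385/30720916359896) = 27403054311596385/30720916359896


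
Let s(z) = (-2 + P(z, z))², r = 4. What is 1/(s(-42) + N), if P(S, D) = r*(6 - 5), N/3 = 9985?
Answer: 1/29959 ≈ 3.3379e-5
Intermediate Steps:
N = 29955 (N = 3*9985 = 29955)
P(S, D) = 4 (P(S, D) = 4*(6 - 5) = 4*1 = 4)
s(z) = 4 (s(z) = (-2 + 4)² = 2² = 4)
1/(s(-42) + N) = 1/(4 + 29955) = 1/29959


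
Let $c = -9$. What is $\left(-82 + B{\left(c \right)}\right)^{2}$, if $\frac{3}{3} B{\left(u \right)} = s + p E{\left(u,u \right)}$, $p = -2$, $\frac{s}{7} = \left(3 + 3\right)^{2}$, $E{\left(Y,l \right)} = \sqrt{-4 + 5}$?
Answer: $28224$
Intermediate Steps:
$E{\left(Y,l \right)} = 1$ ($E{\left(Y,l \right)} = \sqrt{1} = 1$)
$s = 252$ ($s = 7 \left(3 + 3\right)^{2} = 7 \cdot 6^{2} = 7 \cdot 36 = 252$)
$B{\left(u \right)} = 250$ ($B{\left(u \right)} = 252 - 2 = 250$)
$\left(-82 + B{\left(c \right)}\right)^{2} = \left(-82 + 250\right)^{2} = 168^{2} = 28224$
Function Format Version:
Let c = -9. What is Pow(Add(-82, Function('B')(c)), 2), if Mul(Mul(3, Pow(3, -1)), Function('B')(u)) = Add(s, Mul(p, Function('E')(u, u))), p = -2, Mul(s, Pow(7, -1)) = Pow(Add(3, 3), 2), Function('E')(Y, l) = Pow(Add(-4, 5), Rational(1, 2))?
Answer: 28224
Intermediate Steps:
Function('E')(Y, l) = 1 (Function('E')(Y, l) = Pow(1, Rational(1, 2)) = 1)
s = 252 (s = Mul(7, Pow(Add(3, 3), 2)) = Mul(7, Pow(6, 2)) = Mul(7, 36) = 252)
Function('B')(u) = 250 (Function('B')(u) = Add(252, Mul(-2, 1)) = Add(252, -2) = 250)
Pow(Add(-82, Function('B')(c)), 2) = Pow(Add(-82, 250), 2) = Pow(168, 2) = 28224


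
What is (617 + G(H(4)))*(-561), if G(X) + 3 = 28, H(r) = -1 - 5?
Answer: -360162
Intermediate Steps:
H(r) = -6
G(X) = 25 (G(X) = -3 + 28 = 25)
(617 + G(H(4)))*(-561) = (617 + 25)*(-561) = 642*(-561) = -360162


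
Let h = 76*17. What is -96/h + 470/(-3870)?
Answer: -24469/125001 ≈ -0.19575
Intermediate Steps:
h = 1292
-96/h + 470/(-3870) = -96/1292 + 470/(-3870) = -96*1/1292 + 470*(-1/3870) = -24/323 - 47/387 = -24469/125001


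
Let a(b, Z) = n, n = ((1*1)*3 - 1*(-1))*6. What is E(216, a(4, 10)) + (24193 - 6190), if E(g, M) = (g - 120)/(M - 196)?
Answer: 774105/43 ≈ 18002.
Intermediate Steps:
n = 24 (n = (1*3 + 1)*6 = (3 + 1)*6 = 4*6 = 24)
a(b, Z) = 24
E(g, M) = (-120 + g)/(-196 + M)
E(216, a(4, 10)) + (24193 - 6190) = (-120 + 216)/(-196 + 24) + (24193 - 6190) = 96/(-172) + 18003 = -1/172*96 + 18003 = -24/43 + 18003 = 774105/43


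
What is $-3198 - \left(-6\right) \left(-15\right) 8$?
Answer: $-3918$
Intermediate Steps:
$-3198 - \left(-6\right) \left(-15\right) 8 = -3198 - 90 \cdot 8 = -3198 - 720 = -3918$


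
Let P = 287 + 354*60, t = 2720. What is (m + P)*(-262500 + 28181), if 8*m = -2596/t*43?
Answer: -27433827874387/5440 ≈ -5.0430e+9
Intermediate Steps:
P = 21527 (P = 287 + 21240 = 21527)
m = -27907/5440 (m = (-2596/2720*43)/8 = (-2596*1/2720*43)/8 = (-649/680*43)/8 = (1/8)*(-27907/680) = -27907/5440 ≈ -5.1300)
(m + P)*(-262500 + 28181) = (-27907/5440 + 21527)*(-262500 + 28181) = (117078973/5440)*(-234319) = -27433827874387/5440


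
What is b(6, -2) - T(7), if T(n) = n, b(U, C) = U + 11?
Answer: 10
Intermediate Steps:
b(U, C) = 11 + U
b(6, -2) - T(7) = (11 + 6) - 1*7 = 17 - 7 = 10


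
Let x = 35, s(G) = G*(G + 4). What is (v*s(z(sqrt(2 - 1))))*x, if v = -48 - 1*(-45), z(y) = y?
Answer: -525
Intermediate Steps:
v = -3 (v = -48 + 45 = -3)
s(G) = G*(4 + G)
(v*s(z(sqrt(2 - 1))))*x = -3*sqrt(2 - 1)*(4 + sqrt(2 - 1))*35 = -3*sqrt(1)*(4 + sqrt(1))*35 = -3*(4 + 1)*35 = -3*5*35 = -15*35 = -525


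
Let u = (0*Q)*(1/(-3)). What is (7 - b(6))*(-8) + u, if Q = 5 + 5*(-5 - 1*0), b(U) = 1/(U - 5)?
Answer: -48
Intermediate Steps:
b(U) = 1/(-5 + U)
Q = -20 (Q = 5 + 5*(-5 + 0) = 5 + 5*(-5) = 5 - 25 = -20)
u = 0 (u = (0*(-20))*(1/(-3)) = 0*(1*(-1/3)) = 0*(-1/3) = 0)
(7 - b(6))*(-8) + u = (7 - 1/(-5 + 6))*(-8) + 0 = (7 - 1/1)*(-8) + 0 = (7 - 1*1)*(-8) + 0 = (7 - 1)*(-8) + 0 = 6*(-8) + 0 = -48 + 0 = -48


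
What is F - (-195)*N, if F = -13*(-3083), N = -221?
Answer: -3016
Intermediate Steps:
F = 40079
F - (-195)*N = 40079 - (-195)*(-221) = 40079 - 1*43095 = 40079 - 43095 = -3016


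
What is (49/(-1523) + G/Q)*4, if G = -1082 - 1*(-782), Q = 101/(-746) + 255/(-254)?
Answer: 86564661284/82197833 ≈ 1053.1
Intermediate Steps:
Q = -53971/47371 (Q = 101*(-1/746) + 255*(-1/254) = -101/746 - 255/254 = -53971/47371 ≈ -1.1393)
G = -300 (G = -1082 + 782 = -300)
(49/(-1523) + G/Q)*4 = (49/(-1523) - 300/(-53971/47371))*4 = (49*(-1/1523) - 300*(-47371/53971))*4 = (-49/1523 + 14211300/53971)*4 = (21641165321/82197833)*4 = 86564661284/82197833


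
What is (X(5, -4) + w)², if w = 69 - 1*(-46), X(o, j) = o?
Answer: 14400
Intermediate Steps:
w = 115 (w = 69 + 46 = 115)
(X(5, -4) + w)² = (5 + 115)² = 120² = 14400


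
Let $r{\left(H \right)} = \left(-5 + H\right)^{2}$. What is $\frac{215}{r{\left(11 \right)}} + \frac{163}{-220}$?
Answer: $\frac{5179}{990} \approx 5.2313$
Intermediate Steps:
$\frac{215}{r{\left(11 \right)}} + \frac{163}{-220} = \frac{215}{\left(-5 + 11\right)^{2}} + \frac{163}{-220} = \frac{215}{6^{2}} + 163 \left(- \frac{1}{220}\right) = \frac{215}{36} - \frac{163}{220} = \frac{5179}{990}$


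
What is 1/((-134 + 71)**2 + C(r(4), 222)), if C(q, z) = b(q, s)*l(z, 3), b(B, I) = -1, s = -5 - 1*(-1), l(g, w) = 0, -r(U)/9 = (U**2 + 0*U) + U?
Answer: 1/3969 ≈ 0.00025195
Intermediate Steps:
r(U) = -9*U - 9*U**2 (r(U) = -9*((U**2 + 0*U) + U) = -9*((U**2 + 0) + U) = -9*(U**2 + U) = -9*(U + U**2) = -9*U - 9*U**2)
s = -4 (s = -5 + 1 = -4)
C(q, z) = 0 (C(q, z) = -1*0 = 0)
1/((-134 + 71)**2 + C(r(4), 222)) = 1/((-134 + 71)**2 + 0) = 1/((-63)**2 + 0) = 1/(3969 + 0) = 1/3969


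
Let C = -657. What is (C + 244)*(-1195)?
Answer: 493535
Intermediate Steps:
(C + 244)*(-1195) = (-657 + 244)*(-1195) = -413*(-1195) = 493535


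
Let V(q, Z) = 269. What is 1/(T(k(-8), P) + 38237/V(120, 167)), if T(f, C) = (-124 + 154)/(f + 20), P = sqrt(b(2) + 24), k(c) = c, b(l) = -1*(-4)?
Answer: 538/77819 ≈ 0.0069135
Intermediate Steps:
b(l) = 4
P = 2*sqrt(7) (P = sqrt(4 + 24) = sqrt(28) = 2*sqrt(7) ≈ 5.2915)
T(f, C) = 30/(20 + f)
1/(T(k(-8), P) + 38237/V(120, 167)) = 1/(30/(20 - 8) + 38237/269) = 1/(30/12 + 38237*(1/269)) = 1/(30*(1/12) + 38237/269) = 1/(5/2 + 38237/269) = 1/(77819/538) = 538/77819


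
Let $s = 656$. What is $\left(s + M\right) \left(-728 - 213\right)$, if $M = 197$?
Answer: $-802673$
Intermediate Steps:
$\left(s + M\right) \left(-728 - 213\right) = \left(656 + 197\right) \left(-728 - 213\right) = 853 \left(-728 - 213\right) = 853 \left(-941\right) = -802673$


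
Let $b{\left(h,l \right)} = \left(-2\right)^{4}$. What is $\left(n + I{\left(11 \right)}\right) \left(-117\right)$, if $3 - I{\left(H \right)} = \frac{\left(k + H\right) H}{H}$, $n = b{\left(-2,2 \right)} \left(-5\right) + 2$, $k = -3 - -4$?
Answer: $10179$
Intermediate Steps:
$b{\left(h,l \right)} = 16$
$k = 1$ ($k = -3 + 4 = 1$)
$n = -78$ ($n = 16 \left(-5\right) + 2 = -80 + 2 = -78$)
$I{\left(H \right)} = 2 - H$ ($I{\left(H \right)} = 3 - \frac{\left(1 + H\right) H}{H} = 3 - \frac{H \left(1 + H\right)}{H} = 3 - \left(1 + H\right) = 2 - H$)
$\left(n + I{\left(11 \right)}\right) \left(-117\right) = \left(-78 + \left(2 - 11\right)\right) \left(-117\right) = \left(-78 - 9\right) \left(-117\right) = \left(-87\right) \left(-117\right) = 10179$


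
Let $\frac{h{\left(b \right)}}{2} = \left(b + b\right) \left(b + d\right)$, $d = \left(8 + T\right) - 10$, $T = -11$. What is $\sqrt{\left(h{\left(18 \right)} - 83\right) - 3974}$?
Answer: $i \sqrt{3697} \approx 60.803 i$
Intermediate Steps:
$d = -13$ ($d = \left(8 - 11\right) - 10 = -3 - 10 = -13$)
$h{\left(b \right)} = 4 b \left(-13 + b\right)$ ($h{\left(b \right)} = 2 \left(b + b\right) \left(b - 13\right) = 2 \cdot 2 b \left(-13 + b\right) = 4 b \left(-13 + b\right)$)
$\sqrt{\left(h{\left(18 \right)} - 83\right) - 3974} = \sqrt{\left(4 \cdot 18 \left(-13 + 18\right) - 83\right) - 3974} = \sqrt{\left(4 \cdot 18 \cdot 5 - 83\right) - 3974} = \sqrt{\left(360 - 83\right) - 3974} = \sqrt{277 - 3974} = \sqrt{-3697} = i \sqrt{3697}$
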